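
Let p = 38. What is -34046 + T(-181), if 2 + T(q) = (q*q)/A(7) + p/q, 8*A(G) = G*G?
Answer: -254535646/8869 ≈ -28699.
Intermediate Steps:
A(G) = G**2/8 (A(G) = (G*G)/8 = G**2/8)
T(q) = -2 + 38/q + 8*q**2/49 (T(q) = -2 + ((q*q)/(((1/8)*7**2)) + 38/q) = -2 + (q**2/(((1/8)*49)) + 38/q) = -2 + (q**2/(49/8) + 38/q) = -2 + (q**2*(8/49) + 38/q) = -2 + (8*q**2/49 + 38/q) = -2 + (38/q + 8*q**2/49) = -2 + 38/q + 8*q**2/49)
-34046 + T(-181) = -34046 + (-2 + 38/(-181) + (8/49)*(-181)**2) = -34046 + (-2 + 38*(-1/181) + (8/49)*32761) = -34046 + (-2 - 38/181 + 262088/49) = -34046 + 47418328/8869 = -254535646/8869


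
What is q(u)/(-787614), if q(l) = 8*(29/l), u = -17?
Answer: 116/6694719 ≈ 1.7327e-5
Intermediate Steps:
q(l) = 232/l
q(u)/(-787614) = (232/(-17))/(-787614) = (232*(-1/17))*(-1/787614) = -232/17*(-1/787614) = 116/6694719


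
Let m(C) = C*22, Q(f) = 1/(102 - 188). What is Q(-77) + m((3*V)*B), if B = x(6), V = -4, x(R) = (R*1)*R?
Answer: -817345/86 ≈ -9504.0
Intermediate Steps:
x(R) = R² (x(R) = R*R = R²)
Q(f) = -1/86 (Q(f) = 1/(-86) = -1/86)
B = 36 (B = 6² = 36)
m(C) = 22*C
Q(-77) + m((3*V)*B) = -1/86 + 22*((3*(-4))*36) = -1/86 + 22*(-12*36) = -1/86 + 22*(-432) = -1/86 - 9504 = -817345/86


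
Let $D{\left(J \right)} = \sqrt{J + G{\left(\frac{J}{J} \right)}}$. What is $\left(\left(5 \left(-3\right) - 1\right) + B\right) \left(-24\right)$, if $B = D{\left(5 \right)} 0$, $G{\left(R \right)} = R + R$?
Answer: $384$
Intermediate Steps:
$G{\left(R \right)} = 2 R$
$D{\left(J \right)} = \sqrt{2 + J}$ ($D{\left(J \right)} = \sqrt{J + 2 \frac{J}{J}} = \sqrt{J + 2 \cdot 1} = \sqrt{J + 2} = \sqrt{2 + J}$)
$B = 0$ ($B = \sqrt{2 + 5} \cdot 0 = \sqrt{7} \cdot 0 = 0$)
$\left(\left(5 \left(-3\right) - 1\right) + B\right) \left(-24\right) = \left(\left(5 \left(-3\right) - 1\right) + 0\right) \left(-24\right) = \left(\left(-15 - 1\right) + 0\right) \left(-24\right) = \left(-16 + 0\right) \left(-24\right) = \left(-16\right) \left(-24\right) = 384$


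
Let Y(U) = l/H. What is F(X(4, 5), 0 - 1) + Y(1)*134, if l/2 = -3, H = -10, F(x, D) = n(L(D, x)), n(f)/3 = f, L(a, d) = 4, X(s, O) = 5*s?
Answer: 462/5 ≈ 92.400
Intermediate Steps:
n(f) = 3*f
F(x, D) = 12 (F(x, D) = 3*4 = 12)
l = -6 (l = 2*(-3) = -6)
Y(U) = ⅗ (Y(U) = -6/(-10) = -6*(-⅒) = ⅗)
F(X(4, 5), 0 - 1) + Y(1)*134 = 12 + (⅗)*134 = 12 + 402/5 = 462/5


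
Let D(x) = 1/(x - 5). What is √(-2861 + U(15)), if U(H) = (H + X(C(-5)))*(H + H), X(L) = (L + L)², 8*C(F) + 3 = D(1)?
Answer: I*√612146/16 ≈ 48.9*I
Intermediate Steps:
D(x) = 1/(-5 + x)
C(F) = -13/32 (C(F) = -3/8 + 1/(8*(-5 + 1)) = -3/8 + (⅛)/(-4) = -3/8 + (⅛)*(-¼) = -3/8 - 1/32 = -13/32)
X(L) = 4*L² (X(L) = (2*L)² = 4*L²)
U(H) = 2*H*(169/256 + H) (U(H) = (H + 4*(-13/32)²)*(H + H) = (H + 4*(169/1024))*(2*H) = (H + 169/256)*(2*H) = (169/256 + H)*(2*H) = 2*H*(169/256 + H))
√(-2861 + U(15)) = √(-2861 + (1/128)*15*(169 + 256*15)) = √(-2861 + (1/128)*15*(169 + 3840)) = √(-2861 + (1/128)*15*4009) = √(-2861 + 60135/128) = √(-306073/128) = I*√612146/16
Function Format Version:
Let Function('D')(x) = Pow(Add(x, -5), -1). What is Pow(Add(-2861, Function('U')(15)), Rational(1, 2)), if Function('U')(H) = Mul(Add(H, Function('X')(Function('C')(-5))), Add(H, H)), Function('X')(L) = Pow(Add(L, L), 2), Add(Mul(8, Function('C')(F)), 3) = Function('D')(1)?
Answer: Mul(Rational(1, 16), I, Pow(612146, Rational(1, 2))) ≈ Mul(48.900, I)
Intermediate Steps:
Function('D')(x) = Pow(Add(-5, x), -1)
Function('C')(F) = Rational(-13, 32) (Function('C')(F) = Add(Rational(-3, 8), Mul(Rational(1, 8), Pow(Add(-5, 1), -1))) = Add(Rational(-3, 8), Mul(Rational(1, 8), Pow(-4, -1))) = Add(Rational(-3, 8), Mul(Rational(1, 8), Rational(-1, 4))) = Add(Rational(-3, 8), Rational(-1, 32)) = Rational(-13, 32))
Function('X')(L) = Mul(4, Pow(L, 2)) (Function('X')(L) = Pow(Mul(2, L), 2) = Mul(4, Pow(L, 2)))
Function('U')(H) = Mul(2, H, Add(Rational(169, 256), H)) (Function('U')(H) = Mul(Add(H, Mul(4, Pow(Rational(-13, 32), 2))), Add(H, H)) = Mul(Add(H, Mul(4, Rational(169, 1024))), Mul(2, H)) = Mul(Add(H, Rational(169, 256)), Mul(2, H)) = Mul(Add(Rational(169, 256), H), Mul(2, H)) = Mul(2, H, Add(Rational(169, 256), H)))
Pow(Add(-2861, Function('U')(15)), Rational(1, 2)) = Pow(Add(-2861, Mul(Rational(1, 128), 15, Add(169, Mul(256, 15)))), Rational(1, 2)) = Pow(Add(-2861, Mul(Rational(1, 128), 15, Add(169, 3840))), Rational(1, 2)) = Pow(Add(-2861, Mul(Rational(1, 128), 15, 4009)), Rational(1, 2)) = Pow(Add(-2861, Rational(60135, 128)), Rational(1, 2)) = Pow(Rational(-306073, 128), Rational(1, 2)) = Mul(Rational(1, 16), I, Pow(612146, Rational(1, 2)))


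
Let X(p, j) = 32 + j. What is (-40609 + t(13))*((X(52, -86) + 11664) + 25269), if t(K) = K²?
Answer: -1491386760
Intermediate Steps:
(-40609 + t(13))*((X(52, -86) + 11664) + 25269) = (-40609 + 13²)*(((32 - 86) + 11664) + 25269) = (-40609 + 169)*((-54 + 11664) + 25269) = -40440*(11610 + 25269) = -40440*36879 = -1491386760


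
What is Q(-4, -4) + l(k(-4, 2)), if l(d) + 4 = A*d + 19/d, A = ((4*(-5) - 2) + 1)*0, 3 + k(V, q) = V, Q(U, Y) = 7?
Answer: 2/7 ≈ 0.28571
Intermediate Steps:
k(V, q) = -3 + V
A = 0 (A = ((-20 - 2) + 1)*0 = (-22 + 1)*0 = -21*0 = 0)
l(d) = -4 + 19/d (l(d) = -4 + (0*d + 19/d) = -4 + (0 + 19/d) = -4 + 19/d)
Q(-4, -4) + l(k(-4, 2)) = 7 + (-4 + 19/(-3 - 4)) = 7 + (-4 + 19/(-7)) = 7 + (-4 + 19*(-1/7)) = 7 + (-4 - 19/7) = 7 - 47/7 = 2/7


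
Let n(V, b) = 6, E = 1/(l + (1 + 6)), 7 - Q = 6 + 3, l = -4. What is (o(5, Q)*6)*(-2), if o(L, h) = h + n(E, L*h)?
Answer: -48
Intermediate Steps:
Q = -2 (Q = 7 - (6 + 3) = 7 - 1*9 = 7 - 9 = -2)
E = 1/3 (E = 1/(-4 + (1 + 6)) = 1/(-4 + 7) = 1/3 ≈ 0.33333)
o(L, h) = 6 + h (o(L, h) = h + 6 = 6 + h)
(o(5, Q)*6)*(-2) = ((6 - 2)*6)*(-2) = (4*6)*(-2) = 24*(-2) = -48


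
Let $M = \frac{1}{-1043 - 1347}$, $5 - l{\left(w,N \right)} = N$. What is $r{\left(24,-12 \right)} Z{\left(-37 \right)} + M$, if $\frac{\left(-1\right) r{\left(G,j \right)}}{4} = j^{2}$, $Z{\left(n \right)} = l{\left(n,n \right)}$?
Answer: $- \frac{57818881}{2390} \approx -24192.0$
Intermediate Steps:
$l{\left(w,N \right)} = 5 - N$
$Z{\left(n \right)} = 5 - n$
$r{\left(G,j \right)} = - 4 j^{2}$
$M = - \frac{1}{2390}$ ($M = \frac{1}{-2390} = - \frac{1}{2390} \approx -0.00041841$)
$r{\left(24,-12 \right)} Z{\left(-37 \right)} + M = - 4 \left(-12\right)^{2} \left(5 - -37\right) - \frac{1}{2390} = \left(-4\right) 144 \left(5 + 37\right) - \frac{1}{2390} = \left(-576\right) 42 - \frac{1}{2390} = -24192 - \frac{1}{2390} = - \frac{57818881}{2390}$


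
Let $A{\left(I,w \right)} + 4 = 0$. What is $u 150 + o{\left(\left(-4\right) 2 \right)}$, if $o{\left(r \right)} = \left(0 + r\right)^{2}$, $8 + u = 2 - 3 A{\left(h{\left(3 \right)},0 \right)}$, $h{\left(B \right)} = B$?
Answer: $964$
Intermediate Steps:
$A{\left(I,w \right)} = -4$ ($A{\left(I,w \right)} = -4 + 0 = -4$)
$u = 6$ ($u = -8 + \left(2 - -12\right) = -8 + \left(2 + 12\right) = -8 + 14 = 6$)
$o{\left(r \right)} = r^{2}$
$u 150 + o{\left(\left(-4\right) 2 \right)} = 6 \cdot 150 + \left(\left(-4\right) 2\right)^{2} = 900 + \left(-8\right)^{2} = 900 + 64 = 964$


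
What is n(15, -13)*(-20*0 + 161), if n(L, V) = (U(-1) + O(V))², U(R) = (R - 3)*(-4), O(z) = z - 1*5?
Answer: 644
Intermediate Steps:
O(z) = -5 + z (O(z) = z - 5 = -5 + z)
U(R) = 12 - 4*R (U(R) = (-3 + R)*(-4) = 12 - 4*R)
n(L, V) = (11 + V)² (n(L, V) = ((12 - 4*(-1)) + (-5 + V))² = ((12 + 4) + (-5 + V))² = (16 + (-5 + V))² = (11 + V)²)
n(15, -13)*(-20*0 + 161) = (11 - 13)²*(-20*0 + 161) = (-2)²*(0 + 161) = 4*161 = 644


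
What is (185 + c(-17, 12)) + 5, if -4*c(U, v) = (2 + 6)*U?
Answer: 224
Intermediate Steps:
c(U, v) = -2*U (c(U, v) = -(2 + 6)*U/4 = -2*U)
(185 + c(-17, 12)) + 5 = (185 - 2*(-17)) + 5 = (185 + 34) + 5 = 219 + 5 = 224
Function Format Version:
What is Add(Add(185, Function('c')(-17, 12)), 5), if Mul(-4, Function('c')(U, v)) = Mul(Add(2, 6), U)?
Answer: 224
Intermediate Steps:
Function('c')(U, v) = Mul(-2, U) (Function('c')(U, v) = Mul(Rational(-1, 4), Mul(Add(2, 6), U)) = Mul(Rational(-1, 4), Mul(8, U)) = Mul(-2, U))
Add(Add(185, Function('c')(-17, 12)), 5) = Add(Add(185, Mul(-2, -17)), 5) = Add(Add(185, 34), 5) = Add(219, 5) = 224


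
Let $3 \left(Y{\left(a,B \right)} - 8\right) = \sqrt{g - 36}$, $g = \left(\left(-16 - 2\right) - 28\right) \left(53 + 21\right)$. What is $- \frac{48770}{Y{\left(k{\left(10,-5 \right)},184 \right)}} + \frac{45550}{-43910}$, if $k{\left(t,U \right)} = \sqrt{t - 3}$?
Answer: $\frac{5 \left(- 1822 \sqrt{215} + 64255653 i\right)}{8782 \left(\sqrt{215} - 6 i\right)} \approx -875.4 + 2136.8 i$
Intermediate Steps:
$k{\left(t,U \right)} = \sqrt{-3 + t}$
$g = -3404$ ($g = \left(\left(-16 - 2\right) - 28\right) 74 = \left(-18 - 28\right) 74 = \left(-46\right) 74 = -3404$)
$Y{\left(a,B \right)} = 8 + \frac{4 i \sqrt{215}}{3}$ ($Y{\left(a,B \right)} = 8 + \frac{\sqrt{-3404 - 36}}{3} = 8 + \frac{\sqrt{-3440}}{3} = 8 + \frac{4 i \sqrt{215}}{3}$)
$- \frac{48770}{Y{\left(k{\left(10,-5 \right)},184 \right)}} + \frac{45550}{-43910} = - \frac{48770}{8 + \frac{4 i \sqrt{215}}{3}} + \frac{45550}{-43910} = - \frac{48770}{8 + \frac{4 i \sqrt{215}}{3}} + 45550 \left(- \frac{1}{43910}\right) = - \frac{48770}{8 + \frac{4 i \sqrt{215}}{3}} - \frac{4555}{4391} = - \frac{4555}{4391} - \frac{48770}{8 + \frac{4 i \sqrt{215}}{3}}$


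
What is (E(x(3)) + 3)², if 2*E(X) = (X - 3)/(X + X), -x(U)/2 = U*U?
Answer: 6241/576 ≈ 10.835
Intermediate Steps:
x(U) = -2*U² (x(U) = -2*U*U = -2*U²)
E(X) = (-3 + X)/(4*X) (E(X) = ((X - 3)/(X + X))/2 = ((-3 + X)/((2*X)))/2 = ((-3 + X)*(1/(2*X)))/2 = ((-3 + X)/(2*X))/2 = (-3 + X)/(4*X))
(E(x(3)) + 3)² = ((-3 - 2*3²)/(4*((-2*3²))) + 3)² = ((-3 - 2*9)/(4*((-2*9))) + 3)² = ((¼)*(-3 - 18)/(-18) + 3)² = ((¼)*(-1/18)*(-21) + 3)² = (7/24 + 3)² = (79/24)² = 6241/576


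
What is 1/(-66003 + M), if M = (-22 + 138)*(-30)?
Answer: -1/69483 ≈ -1.4392e-5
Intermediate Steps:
M = -3480 (M = 116*(-30) = -3480)
1/(-66003 + M) = 1/(-66003 - 3480) = 1/(-69483) = -1/69483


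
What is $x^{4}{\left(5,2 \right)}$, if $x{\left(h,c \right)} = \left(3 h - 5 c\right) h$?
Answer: $390625$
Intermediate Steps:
$x{\left(h,c \right)} = h \left(- 5 c + 3 h\right)$ ($x{\left(h,c \right)} = \left(- 5 c + 3 h\right) h = h \left(- 5 c + 3 h\right)$)
$x^{4}{\left(5,2 \right)} = \left(5 \left(\left(-5\right) 2 + 3 \cdot 5\right)\right)^{4} = \left(5 \left(-10 + 15\right)\right)^{4} = \left(5 \cdot 5\right)^{4} = 25^{4} = 390625$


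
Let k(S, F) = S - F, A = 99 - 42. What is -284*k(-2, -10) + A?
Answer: -2215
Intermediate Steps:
A = 57
-284*k(-2, -10) + A = -284*(-2 - 1*(-10)) + 57 = -284*(-2 + 10) + 57 = -284*8 + 57 = -2272 + 57 = -2215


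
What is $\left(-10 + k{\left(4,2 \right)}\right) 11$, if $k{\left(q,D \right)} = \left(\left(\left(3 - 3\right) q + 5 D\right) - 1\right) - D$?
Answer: $-33$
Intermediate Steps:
$k{\left(q,D \right)} = -1 + 4 D$ ($k{\left(q,D \right)} = \left(\left(\left(3 - 3\right) q + 5 D\right) - 1\right) - D = \left(\left(0 q + 5 D\right) - 1\right) - D = \left(\left(0 + 5 D\right) - 1\right) - D = \left(5 D - 1\right) - D = \left(-1 + 5 D\right) - D = -1 + 4 D$)
$\left(-10 + k{\left(4,2 \right)}\right) 11 = \left(-10 + \left(-1 + 4 \cdot 2\right)\right) 11 = \left(-10 + \left(-1 + 8\right)\right) 11 = \left(-10 + 7\right) 11 = \left(-3\right) 11 = -33$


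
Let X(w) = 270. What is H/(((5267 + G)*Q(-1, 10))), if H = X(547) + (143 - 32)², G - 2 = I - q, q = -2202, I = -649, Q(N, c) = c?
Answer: 1399/7580 ≈ 0.18456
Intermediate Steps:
G = 1555 (G = 2 + (-649 - 1*(-2202)) = 2 + (-649 + 2202) = 2 + 1553 = 1555)
H = 12591 (H = 270 + (143 - 32)² = 270 + 111² = 270 + 12321 = 12591)
H/(((5267 + G)*Q(-1, 10))) = 12591/(((5267 + 1555)*10)) = 12591/((6822*10)) = 12591/68220 = 12591*(1/68220) = 1399/7580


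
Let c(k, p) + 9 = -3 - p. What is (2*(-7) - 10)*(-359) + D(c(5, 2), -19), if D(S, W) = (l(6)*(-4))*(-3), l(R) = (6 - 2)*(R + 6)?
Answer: 9192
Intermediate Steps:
l(R) = 24 + 4*R (l(R) = 4*(6 + R) = 24 + 4*R)
c(k, p) = -12 - p (c(k, p) = -9 + (-3 - p) = -12 - p)
D(S, W) = 576 (D(S, W) = ((24 + 4*6)*(-4))*(-3) = ((24 + 24)*(-4))*(-3) = (48*(-4))*(-3) = -192*(-3) = 576)
(2*(-7) - 10)*(-359) + D(c(5, 2), -19) = (2*(-7) - 10)*(-359) + 576 = (-14 - 10)*(-359) + 576 = -24*(-359) + 576 = 8616 + 576 = 9192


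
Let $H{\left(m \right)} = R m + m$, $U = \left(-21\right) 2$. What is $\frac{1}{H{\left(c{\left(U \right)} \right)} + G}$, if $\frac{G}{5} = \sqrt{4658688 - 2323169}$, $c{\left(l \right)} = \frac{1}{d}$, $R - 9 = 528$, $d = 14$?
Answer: $- \frac{1883}{2860938414} + \frac{245 \sqrt{2335519}}{2860938414} \approx 0.00013021$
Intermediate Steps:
$U = -42$
$R = 537$ ($R = 9 + 528 = 537$)
$c{\left(l \right)} = \frac{1}{14}$
$H{\left(m \right)} = 538 m$ ($H{\left(m \right)} = 537 m + m = 538 m$)
$G = 5 \sqrt{2335519}$ ($G = 5 \sqrt{4658688 - 2323169} = 5 \sqrt{2335519} \approx 7641.2$)
$\frac{1}{H{\left(c{\left(U \right)} \right)} + G} = \frac{1}{538 \cdot \frac{1}{14} + 5 \sqrt{2335519}} = \frac{1}{\frac{269}{7} + 5 \sqrt{2335519}}$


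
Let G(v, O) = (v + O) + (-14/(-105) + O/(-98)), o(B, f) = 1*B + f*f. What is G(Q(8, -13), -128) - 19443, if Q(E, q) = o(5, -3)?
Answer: -14373337/735 ≈ -19556.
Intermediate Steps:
o(B, f) = B + f²
Q(E, q) = 14 (Q(E, q) = 5 + (-3)² = 5 + 9 = 14)
G(v, O) = 2/15 + v + 97*O/98 (G(v, O) = (O + v) + (-14*(-1/105) + O*(-1/98)) = (O + v) + (2/15 - O/98) = 2/15 + v + 97*O/98)
G(Q(8, -13), -128) - 19443 = (2/15 + 14 + (97/98)*(-128)) - 19443 = (2/15 + 14 - 6208/49) - 19443 = -82732/735 - 19443 = -14373337/735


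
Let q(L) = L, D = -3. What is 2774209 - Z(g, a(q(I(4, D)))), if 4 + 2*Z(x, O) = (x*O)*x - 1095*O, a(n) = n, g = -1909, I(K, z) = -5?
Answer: 11882176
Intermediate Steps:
Z(x, O) = -2 - 1095*O/2 + O*x**2/2 (Z(x, O) = -2 + ((x*O)*x - 1095*O)/2 = -2 + ((O*x)*x - 1095*O)/2 = -2 + (O*x**2 - 1095*O)/2 = -2 + (-1095*O + O*x**2)/2 = -2 + (-1095*O/2 + O*x**2/2) = -2 - 1095*O/2 + O*x**2/2)
2774209 - Z(g, a(q(I(4, D)))) = 2774209 - (-2 - 1095/2*(-5) + (1/2)*(-5)*(-1909)**2) = 2774209 - (-2 + 5475/2 + (1/2)*(-5)*3644281) = 2774209 - (-2 + 5475/2 - 18221405/2) = 2774209 - 1*(-9107967) = 2774209 + 9107967 = 11882176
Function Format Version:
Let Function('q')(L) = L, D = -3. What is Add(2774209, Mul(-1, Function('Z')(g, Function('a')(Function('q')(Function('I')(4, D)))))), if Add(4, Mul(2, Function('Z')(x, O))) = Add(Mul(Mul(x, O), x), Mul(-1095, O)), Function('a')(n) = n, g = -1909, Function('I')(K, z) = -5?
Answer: 11882176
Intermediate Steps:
Function('Z')(x, O) = Add(-2, Mul(Rational(-1095, 2), O), Mul(Rational(1, 2), O, Pow(x, 2))) (Function('Z')(x, O) = Add(-2, Mul(Rational(1, 2), Add(Mul(Mul(x, O), x), Mul(-1095, O)))) = Add(-2, Mul(Rational(1, 2), Add(Mul(Mul(O, x), x), Mul(-1095, O)))) = Add(-2, Mul(Rational(1, 2), Add(Mul(O, Pow(x, 2)), Mul(-1095, O)))) = Add(-2, Mul(Rational(1, 2), Add(Mul(-1095, O), Mul(O, Pow(x, 2))))) = Add(-2, Add(Mul(Rational(-1095, 2), O), Mul(Rational(1, 2), O, Pow(x, 2)))) = Add(-2, Mul(Rational(-1095, 2), O), Mul(Rational(1, 2), O, Pow(x, 2))))
Add(2774209, Mul(-1, Function('Z')(g, Function('a')(Function('q')(Function('I')(4, D)))))) = Add(2774209, Mul(-1, Add(-2, Mul(Rational(-1095, 2), -5), Mul(Rational(1, 2), -5, Pow(-1909, 2))))) = Add(2774209, Mul(-1, Add(-2, Rational(5475, 2), Mul(Rational(1, 2), -5, 3644281)))) = Add(2774209, Mul(-1, Add(-2, Rational(5475, 2), Rational(-18221405, 2)))) = Add(2774209, Mul(-1, -9107967)) = Add(2774209, 9107967) = 11882176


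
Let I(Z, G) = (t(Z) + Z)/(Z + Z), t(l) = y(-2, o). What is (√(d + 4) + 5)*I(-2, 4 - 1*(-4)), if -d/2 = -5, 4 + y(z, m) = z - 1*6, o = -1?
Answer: 35/2 + 7*√14/2 ≈ 30.596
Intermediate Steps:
y(z, m) = -10 + z (y(z, m) = -4 + (z - 1*6) = -4 + (z - 6) = -4 + (-6 + z) = -10 + z)
t(l) = -12 (t(l) = -10 - 2 = -12)
d = 10 (d = -2*(-5) = 10)
I(Z, G) = (-12 + Z)/(2*Z) (I(Z, G) = (-12 + Z)/(Z + Z) = (-12 + Z)/((2*Z)) = (-12 + Z)*(1/(2*Z)) = (-12 + Z)/(2*Z))
(√(d + 4) + 5)*I(-2, 4 - 1*(-4)) = (√(10 + 4) + 5)*((½)*(-12 - 2)/(-2)) = (√14 + 5)*((½)*(-½)*(-14)) = (5 + √14)*(7/2) = 35/2 + 7*√14/2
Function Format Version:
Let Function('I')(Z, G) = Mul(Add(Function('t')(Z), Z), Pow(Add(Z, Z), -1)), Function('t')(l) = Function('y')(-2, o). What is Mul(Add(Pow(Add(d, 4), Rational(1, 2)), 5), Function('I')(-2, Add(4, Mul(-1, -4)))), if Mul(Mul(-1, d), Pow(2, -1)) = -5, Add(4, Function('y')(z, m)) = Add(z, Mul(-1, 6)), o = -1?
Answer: Add(Rational(35, 2), Mul(Rational(7, 2), Pow(14, Rational(1, 2)))) ≈ 30.596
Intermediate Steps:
Function('y')(z, m) = Add(-10, z) (Function('y')(z, m) = Add(-4, Add(z, Mul(-1, 6))) = Add(-4, Add(z, -6)) = Add(-4, Add(-6, z)) = Add(-10, z))
Function('t')(l) = -12 (Function('t')(l) = Add(-10, -2) = -12)
d = 10 (d = Mul(-2, -5) = 10)
Function('I')(Z, G) = Mul(Rational(1, 2), Pow(Z, -1), Add(-12, Z)) (Function('I')(Z, G) = Mul(Add(-12, Z), Pow(Add(Z, Z), -1)) = Mul(Add(-12, Z), Pow(Mul(2, Z), -1)) = Mul(Add(-12, Z), Mul(Rational(1, 2), Pow(Z, -1))) = Mul(Rational(1, 2), Pow(Z, -1), Add(-12, Z)))
Mul(Add(Pow(Add(d, 4), Rational(1, 2)), 5), Function('I')(-2, Add(4, Mul(-1, -4)))) = Mul(Add(Pow(Add(10, 4), Rational(1, 2)), 5), Mul(Rational(1, 2), Pow(-2, -1), Add(-12, -2))) = Mul(Add(Pow(14, Rational(1, 2)), 5), Mul(Rational(1, 2), Rational(-1, 2), -14)) = Mul(Add(5, Pow(14, Rational(1, 2))), Rational(7, 2)) = Add(Rational(35, 2), Mul(Rational(7, 2), Pow(14, Rational(1, 2))))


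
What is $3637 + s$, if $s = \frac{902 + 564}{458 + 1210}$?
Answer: $\frac{3033991}{834} \approx 3637.9$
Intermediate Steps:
$s = \frac{733}{834}$ ($s = \frac{1466}{1668} = 1466 \cdot \frac{1}{1668} = \frac{733}{834} \approx 0.8789$)
$3637 + s = 3637 + \frac{733}{834} = \frac{3033991}{834}$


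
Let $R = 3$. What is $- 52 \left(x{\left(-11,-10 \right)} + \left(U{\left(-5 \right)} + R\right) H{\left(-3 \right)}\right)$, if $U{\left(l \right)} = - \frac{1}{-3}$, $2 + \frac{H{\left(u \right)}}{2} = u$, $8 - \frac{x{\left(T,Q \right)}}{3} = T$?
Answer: $- \frac{3692}{3} \approx -1230.7$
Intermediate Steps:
$x{\left(T,Q \right)} = 24 - 3 T$
$H{\left(u \right)} = -4 + 2 u$
$U{\left(l \right)} = \frac{1}{3}$ ($U{\left(l \right)} = \left(-1\right) \left(- \frac{1}{3}\right) = \frac{1}{3}$)
$- 52 \left(x{\left(-11,-10 \right)} + \left(U{\left(-5 \right)} + R\right) H{\left(-3 \right)}\right) = - 52 \left(\left(24 - -33\right) + \left(\frac{1}{3} + 3\right) \left(-4 + 2 \left(-3\right)\right)\right) = - 52 \left(\left(24 + 33\right) + \frac{10 \left(-4 - 6\right)}{3}\right) = - 52 \left(57 + \frac{10}{3} \left(-10\right)\right) = - 52 \left(57 - \frac{100}{3}\right) = \left(-52\right) \frac{71}{3} = - \frac{3692}{3}$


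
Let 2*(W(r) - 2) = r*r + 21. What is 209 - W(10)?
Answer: 293/2 ≈ 146.50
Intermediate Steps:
W(r) = 25/2 + r²/2 (W(r) = 2 + (r*r + 21)/2 = 2 + (r² + 21)/2 = 2 + (21 + r²)/2 = 2 + (21/2 + r²/2) = 25/2 + r²/2)
209 - W(10) = 209 - (25/2 + (½)*10²) = 209 - (25/2 + (½)*100) = 209 - (25/2 + 50) = 209 - 1*125/2 = 209 - 125/2 = 293/2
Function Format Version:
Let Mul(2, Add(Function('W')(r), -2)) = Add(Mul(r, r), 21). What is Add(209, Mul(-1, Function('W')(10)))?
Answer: Rational(293, 2) ≈ 146.50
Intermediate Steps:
Function('W')(r) = Add(Rational(25, 2), Mul(Rational(1, 2), Pow(r, 2))) (Function('W')(r) = Add(2, Mul(Rational(1, 2), Add(Mul(r, r), 21))) = Add(2, Mul(Rational(1, 2), Add(Pow(r, 2), 21))) = Add(2, Mul(Rational(1, 2), Add(21, Pow(r, 2)))) = Add(2, Add(Rational(21, 2), Mul(Rational(1, 2), Pow(r, 2)))) = Add(Rational(25, 2), Mul(Rational(1, 2), Pow(r, 2))))
Add(209, Mul(-1, Function('W')(10))) = Add(209, Mul(-1, Add(Rational(25, 2), Mul(Rational(1, 2), Pow(10, 2))))) = Add(209, Mul(-1, Add(Rational(25, 2), Mul(Rational(1, 2), 100)))) = Add(209, Mul(-1, Add(Rational(25, 2), 50))) = Add(209, Mul(-1, Rational(125, 2))) = Add(209, Rational(-125, 2)) = Rational(293, 2)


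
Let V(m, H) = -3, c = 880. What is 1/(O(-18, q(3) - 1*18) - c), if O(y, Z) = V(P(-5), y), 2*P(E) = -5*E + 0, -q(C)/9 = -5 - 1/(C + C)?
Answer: -1/883 ≈ -0.0011325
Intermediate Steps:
q(C) = 45 + 9/(2*C) (q(C) = -9*(-5 - 1/(C + C)) = -9*(-5 - 1/(2*C)) = 45 + 9/(2*C))
P(E) = -5*E/2 (P(E) = (-5*E + 0)/2 = (-5*E)/2 = -5*E/2)
O(y, Z) = -3
1/(O(-18, q(3) - 1*18) - c) = 1/(-3 - 1*880) = 1/(-3 - 880) = 1/(-883) = -1/883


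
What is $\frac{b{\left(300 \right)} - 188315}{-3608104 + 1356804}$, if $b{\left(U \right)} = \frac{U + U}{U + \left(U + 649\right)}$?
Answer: $\frac{47040967}{562374740} \approx 0.083647$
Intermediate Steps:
$b{\left(U \right)} = \frac{2 U}{649 + 2 U}$ ($b{\left(U \right)} = \frac{2 U}{U + \left(649 + U\right)} = \frac{2 U}{649 + 2 U}$)
$\frac{b{\left(300 \right)} - 188315}{-3608104 + 1356804} = \frac{2 \cdot 300 \frac{1}{649 + 2 \cdot 300} - 188315}{-3608104 + 1356804} = \frac{2 \cdot 300 \frac{1}{649 + 600} - 188315}{-2251300} = \left(2 \cdot 300 \cdot \frac{1}{1249} - 188315\right) \left(- \frac{1}{2251300}\right) = \left(\frac{600}{1249} - 188315\right) \left(- \frac{1}{2251300}\right) = \left(- \frac{235204835}{1249}\right) \left(- \frac{1}{2251300}\right) = \frac{47040967}{562374740}$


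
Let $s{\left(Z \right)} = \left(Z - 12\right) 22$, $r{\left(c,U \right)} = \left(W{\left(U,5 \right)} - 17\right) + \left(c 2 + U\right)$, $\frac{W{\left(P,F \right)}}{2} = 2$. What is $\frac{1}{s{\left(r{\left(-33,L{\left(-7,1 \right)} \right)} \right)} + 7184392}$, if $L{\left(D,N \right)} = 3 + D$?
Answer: $\frac{1}{7182302} \approx 1.3923 \cdot 10^{-7}$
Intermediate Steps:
$W{\left(P,F \right)} = 4$ ($W{\left(P,F \right)} = 2 \cdot 2 = 4$)
$r{\left(c,U \right)} = -13 + U + 2 c$ ($r{\left(c,U \right)} = \left(4 - 17\right) + \left(c 2 + U\right) = -13 + \left(2 c + U\right) = -13 + \left(U + 2 c\right) = -13 + U + 2 c$)
$s{\left(Z \right)} = -264 + 22 Z$ ($s{\left(Z \right)} = \left(-12 + Z\right) 22 = -264 + 22 Z$)
$\frac{1}{s{\left(r{\left(-33,L{\left(-7,1 \right)} \right)} \right)} + 7184392} = \frac{1}{\left(-264 + 22 \left(-13 + \left(3 - 7\right) + 2 \left(-33\right)\right)\right) + 7184392} = \frac{1}{\left(-264 + 22 \left(-13 - 4 - 66\right)\right) + 7184392} = \frac{1}{\left(-264 + 22 \left(-83\right)\right) + 7184392} = \frac{1}{\left(-264 - 1826\right) + 7184392} = \frac{1}{-2090 + 7184392} = \frac{1}{7182302}$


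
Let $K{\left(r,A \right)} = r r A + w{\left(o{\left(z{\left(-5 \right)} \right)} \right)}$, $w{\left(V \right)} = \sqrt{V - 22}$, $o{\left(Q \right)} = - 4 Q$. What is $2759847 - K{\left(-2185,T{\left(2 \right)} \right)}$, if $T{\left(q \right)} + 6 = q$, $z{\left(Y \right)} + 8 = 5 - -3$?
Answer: $21856747 - i \sqrt{22} \approx 2.1857 \cdot 10^{7} - 4.6904 i$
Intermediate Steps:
$z{\left(Y \right)} = 0$ ($z{\left(Y \right)} = -8 + \left(5 - -3\right) = -8 + \left(5 + 3\right) = -8 + 8 = 0$)
$T{\left(q \right)} = -6 + q$
$w{\left(V \right)} = \sqrt{-22 + V}$
$K{\left(r,A \right)} = i \sqrt{22} + A r^{2}$ ($K{\left(r,A \right)} = r r A + \sqrt{-22 - 0} = r^{2} A + \sqrt{-22 + 0} = A r^{2} + \sqrt{-22} = A r^{2} + i \sqrt{22} = i \sqrt{22} + A r^{2}$)
$2759847 - K{\left(-2185,T{\left(2 \right)} \right)} = 2759847 - \left(i \sqrt{22} + \left(-6 + 2\right) \left(-2185\right)^{2}\right) = 2759847 - \left(i \sqrt{22} - 19096900\right) = 2759847 - \left(-19096900 + i \sqrt{22}\right) = 2759847 + \left(19096900 - i \sqrt{22}\right) = 21856747 - i \sqrt{22}$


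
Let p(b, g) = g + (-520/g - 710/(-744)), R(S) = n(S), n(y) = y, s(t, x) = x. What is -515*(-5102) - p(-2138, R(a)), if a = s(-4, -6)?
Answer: 325803599/124 ≈ 2.6274e+6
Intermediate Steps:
a = -6
R(S) = S
p(b, g) = 355/372 + g - 520/g (p(b, g) = g + (-520/g - 710*(-1/744)) = g + (-520/g + 355/372) = g + (355/372 - 520/g) = 355/372 + g - 520/g)
-515*(-5102) - p(-2138, R(a)) = -515*(-5102) - (355/372 - 6 - 520/(-6)) = 2627530 - (355/372 - 6 - 520*(-1/6)) = 2627530 - (355/372 - 6 + 260/3) = 2627530 - 1*10121/124 = 2627530 - 10121/124 = 325803599/124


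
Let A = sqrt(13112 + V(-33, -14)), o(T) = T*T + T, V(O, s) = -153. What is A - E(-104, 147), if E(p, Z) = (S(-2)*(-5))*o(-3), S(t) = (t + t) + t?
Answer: -180 + sqrt(12959) ≈ -66.162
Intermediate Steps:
S(t) = 3*t (S(t) = 2*t + t = 3*t)
o(T) = T + T**2 (o(T) = T**2 + T = T + T**2)
E(p, Z) = 180 (E(p, Z) = ((3*(-2))*(-5))*(-3*(1 - 3)) = (-6*(-5))*(-3*(-2)) = 30*6 = 180)
A = sqrt(12959) (A = sqrt(13112 - 153) = sqrt(12959) ≈ 113.84)
A - E(-104, 147) = sqrt(12959) - 1*180 = sqrt(12959) - 180 = -180 + sqrt(12959)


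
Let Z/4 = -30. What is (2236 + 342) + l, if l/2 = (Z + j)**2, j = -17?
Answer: 40116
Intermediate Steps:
Z = -120 (Z = 4*(-30) = -120)
l = 37538 (l = 2*(-120 - 17)**2 = 2*(-137)**2 = 2*18769 = 37538)
(2236 + 342) + l = (2236 + 342) + 37538 = 2578 + 37538 = 40116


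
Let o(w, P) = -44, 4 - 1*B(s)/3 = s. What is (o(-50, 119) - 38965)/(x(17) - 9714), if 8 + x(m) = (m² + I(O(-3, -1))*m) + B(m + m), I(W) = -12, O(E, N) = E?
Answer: 39009/9727 ≈ 4.0104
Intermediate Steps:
B(s) = 12 - 3*s
x(m) = 4 + m² - 18*m (x(m) = -8 + ((m² - 12*m) + (12 - 3*(m + m))) = -8 + ((m² - 12*m) + (12 - 6*m)) = -8 + (12 + m² - 18*m) = 4 + m² - 18*m)
(o(-50, 119) - 38965)/(x(17) - 9714) = (-44 - 38965)/((4 + 17² - 18*17) - 9714) = -39009/((4 + 289 - 306) - 9714) = -39009/(-13 - 9714) = -39009/(-9727) = -39009*(-1/9727) = 39009/9727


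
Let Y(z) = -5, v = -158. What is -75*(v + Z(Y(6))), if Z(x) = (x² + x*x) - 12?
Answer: 9000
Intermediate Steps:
Z(x) = -12 + 2*x² (Z(x) = (x² + x²) - 12 = 2*x² - 12 = -12 + 2*x²)
-75*(v + Z(Y(6))) = -75*(-158 + (-12 + 2*(-5)²)) = -75*(-158 + (-12 + 2*25)) = -75*(-158 + (-12 + 50)) = -75*(-158 + 38) = -75*(-120) = 9000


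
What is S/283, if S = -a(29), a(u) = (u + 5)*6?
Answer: -204/283 ≈ -0.72085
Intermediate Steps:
a(u) = 30 + 6*u (a(u) = (5 + u)*6 = 30 + 6*u)
S = -204 (S = -(30 + 6*29) = -(30 + 174) = -1*204 = -204)
S/283 = -204/283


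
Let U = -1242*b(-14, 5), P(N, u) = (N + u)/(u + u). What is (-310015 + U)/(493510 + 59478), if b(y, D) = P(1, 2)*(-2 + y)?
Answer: -295111/552988 ≈ -0.53367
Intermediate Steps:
P(N, u) = (N + u)/(2*u) (P(N, u) = (N + u)/((2*u)) = (N + u)*(1/(2*u)) = (N + u)/(2*u))
b(y, D) = -3/2 + 3*y/4 (b(y, D) = ((½)*(1 + 2)/2)*(-2 + y) = ((½)*(½)*3)*(-2 + y) = 3*(-2 + y)/4 = -3/2 + 3*y/4)
U = 14904 (U = -1242*(-3/2 + (¾)*(-14)) = -1242*(-3/2 - 21/2) = -1242*(-12) = 14904)
(-310015 + U)/(493510 + 59478) = (-310015 + 14904)/(493510 + 59478) = -295111/552988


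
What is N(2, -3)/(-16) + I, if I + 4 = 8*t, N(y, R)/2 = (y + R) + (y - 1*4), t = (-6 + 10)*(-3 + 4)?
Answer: 227/8 ≈ 28.375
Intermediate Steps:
t = 4 (t = 4*1 = 4)
N(y, R) = -8 + 2*R + 4*y (N(y, R) = 2*((y + R) + (y - 1*4)) = 2*((R + y) + (y - 4)) = 2*((R + y) + (-4 + y)) = 2*(-4 + R + 2*y) = -8 + 2*R + 4*y)
I = 28 (I = -4 + 8*4 = -4 + 32 = 28)
N(2, -3)/(-16) + I = (-8 + 2*(-3) + 4*2)/(-16) + 28 = (-8 - 6 + 8)*(-1/16) + 28 = -6*(-1/16) + 28 = 3/8 + 28 = 227/8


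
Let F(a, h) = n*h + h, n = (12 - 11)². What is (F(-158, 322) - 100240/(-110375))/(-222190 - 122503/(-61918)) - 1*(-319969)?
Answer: 97173126005499253511/303695442017775 ≈ 3.1997e+5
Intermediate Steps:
n = 1 (n = 1² = 1)
F(a, h) = 2*h (F(a, h) = 1*h + h = h + h = 2*h)
(F(-158, 322) - 100240/(-110375))/(-222190 - 122503/(-61918)) - 1*(-319969) = (2*322 - 100240/(-110375))/(-222190 - 122503/(-61918)) - 1*(-319969) = (644 - 100240*(-1/110375))/(-222190 - 122503*(-1/61918)) + 319969 = (644 + 20048/22075)/(-222190 + 122503/61918) + 319969 = 14236348/(22075*(-13757437917/61918)) + 319969 = (14236348/22075)*(-61918/13757437917) + 319969 = -881486195464/303695442017775 + 319969 = 97173126005499253511/303695442017775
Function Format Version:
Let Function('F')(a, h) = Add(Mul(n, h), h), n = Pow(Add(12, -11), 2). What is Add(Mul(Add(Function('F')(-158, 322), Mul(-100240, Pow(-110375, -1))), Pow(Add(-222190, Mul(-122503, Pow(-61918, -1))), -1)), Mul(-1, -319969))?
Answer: Rational(97173126005499253511, 303695442017775) ≈ 3.1997e+5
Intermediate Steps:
n = 1 (n = Pow(1, 2) = 1)
Function('F')(a, h) = Mul(2, h) (Function('F')(a, h) = Add(Mul(1, h), h) = Add(h, h) = Mul(2, h))
Add(Mul(Add(Function('F')(-158, 322), Mul(-100240, Pow(-110375, -1))), Pow(Add(-222190, Mul(-122503, Pow(-61918, -1))), -1)), Mul(-1, -319969)) = Add(Mul(Add(Mul(2, 322), Mul(-100240, Pow(-110375, -1))), Pow(Add(-222190, Mul(-122503, Pow(-61918, -1))), -1)), Mul(-1, -319969)) = Add(Mul(Add(644, Mul(-100240, Rational(-1, 110375))), Pow(Add(-222190, Mul(-122503, Rational(-1, 61918))), -1)), 319969) = Add(Mul(Add(644, Rational(20048, 22075)), Pow(Add(-222190, Rational(122503, 61918)), -1)), 319969) = Add(Mul(Rational(14236348, 22075), Pow(Rational(-13757437917, 61918), -1)), 319969) = Add(Mul(Rational(14236348, 22075), Rational(-61918, 13757437917)), 319969) = Add(Rational(-881486195464, 303695442017775), 319969) = Rational(97173126005499253511, 303695442017775)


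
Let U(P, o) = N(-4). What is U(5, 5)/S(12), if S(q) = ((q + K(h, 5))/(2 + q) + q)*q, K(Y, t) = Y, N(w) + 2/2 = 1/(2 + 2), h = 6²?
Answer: -7/1728 ≈ -0.0040509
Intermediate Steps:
h = 36
N(w) = -¾ (N(w) = -1 + 1/(2 + 2) = -1 + 1/4 = -1 + ¼ = -¾)
U(P, o) = -¾
S(q) = q*(q + (36 + q)/(2 + q)) (S(q) = ((q + 36)/(2 + q) + q)*q = ((36 + q)/(2 + q) + q)*q = (q + (36 + q)/(2 + q))*q = q*(q + (36 + q)/(2 + q)))
U(5, 5)/S(12) = -3*(2 + 12)/(12*(36 + 12² + 3*12))/4 = -3*7/(6*(36 + 144 + 36))/4 = -3/(4*(12*(1/14)*216)) = -3/(4*1296/7) = -¾*7/1296 = -7/1728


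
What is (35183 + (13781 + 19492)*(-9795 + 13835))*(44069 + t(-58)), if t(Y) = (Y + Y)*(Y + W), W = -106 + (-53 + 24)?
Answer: 8935682151071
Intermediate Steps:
W = -135 (W = -106 - 29 = -135)
t(Y) = 2*Y*(-135 + Y) (t(Y) = (Y + Y)*(Y - 135) = (2*Y)*(-135 + Y) = 2*Y*(-135 + Y))
(35183 + (13781 + 19492)*(-9795 + 13835))*(44069 + t(-58)) = (35183 + (13781 + 19492)*(-9795 + 13835))*(44069 + 2*(-58)*(-135 - 58)) = (35183 + 33273*4040)*(44069 + 2*(-58)*(-193)) = (35183 + 134422920)*(44069 + 22388) = 134458103*66457 = 8935682151071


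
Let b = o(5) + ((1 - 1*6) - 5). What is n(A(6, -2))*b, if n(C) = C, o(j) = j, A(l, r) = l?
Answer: -30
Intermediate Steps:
b = -5 (b = 5 + ((1 - 1*6) - 5) = 5 + ((1 - 6) - 5) = 5 + (-5 - 5) = 5 - 10 = -5)
n(A(6, -2))*b = 6*(-5) = -30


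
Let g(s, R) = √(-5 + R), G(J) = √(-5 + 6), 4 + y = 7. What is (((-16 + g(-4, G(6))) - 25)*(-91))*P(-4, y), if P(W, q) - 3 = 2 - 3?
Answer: 7462 - 364*I ≈ 7462.0 - 364.0*I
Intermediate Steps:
y = 3 (y = -4 + 7 = 3)
G(J) = 1 (G(J) = √1 = 1)
P(W, q) = 2 (P(W, q) = 3 + (2 - 3) = 3 - 1 = 2)
(((-16 + g(-4, G(6))) - 25)*(-91))*P(-4, y) = (((-16 + √(-5 + 1)) - 25)*(-91))*2 = (((-16 + √(-4)) - 25)*(-91))*2 = (((-16 + 2*I) - 25)*(-91))*2 = ((-41 + 2*I)*(-91))*2 = (3731 - 182*I)*2 = 7462 - 364*I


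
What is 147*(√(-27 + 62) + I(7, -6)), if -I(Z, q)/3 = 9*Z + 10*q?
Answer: -1323 + 147*√35 ≈ -453.34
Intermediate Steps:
I(Z, q) = -30*q - 27*Z (I(Z, q) = -3*(9*Z + 10*q) = -30*q - 27*Z)
147*(√(-27 + 62) + I(7, -6)) = 147*(√(-27 + 62) + (-30*(-6) - 27*7)) = 147*(√35 + (180 - 189)) = 147*(√35 - 9) = 147*(-9 + √35) = -1323 + 147*√35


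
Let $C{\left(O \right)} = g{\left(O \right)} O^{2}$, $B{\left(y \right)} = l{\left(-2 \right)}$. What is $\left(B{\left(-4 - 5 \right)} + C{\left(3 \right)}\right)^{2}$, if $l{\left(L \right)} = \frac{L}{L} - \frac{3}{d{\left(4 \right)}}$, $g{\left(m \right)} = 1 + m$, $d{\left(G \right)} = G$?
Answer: $\frac{21025}{16} \approx 1314.1$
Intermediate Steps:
$l{\left(L \right)} = \frac{1}{4}$ ($l{\left(L \right)} = \frac{L}{L} - \frac{3}{4} = 1 - \frac{3}{4} = \frac{1}{4}$)
$B{\left(y \right)} = \frac{1}{4}$
$C{\left(O \right)} = O^{2} \left(1 + O\right)$ ($C{\left(O \right)} = \left(1 + O\right) O^{2} = O^{2} \left(1 + O\right)$)
$\left(B{\left(-4 - 5 \right)} + C{\left(3 \right)}\right)^{2} = \left(\frac{1}{4} + 3^{2} \left(1 + 3\right)\right)^{2} = \left(\frac{1}{4} + 9 \cdot 4\right)^{2} = \left(\frac{1}{4} + 36\right)^{2} = \left(\frac{145}{4}\right)^{2} = \frac{21025}{16}$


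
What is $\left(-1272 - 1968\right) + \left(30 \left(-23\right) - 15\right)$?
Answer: $-3945$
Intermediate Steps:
$\left(-1272 - 1968\right) + \left(30 \left(-23\right) - 15\right) = -3240 - 705 = -3945$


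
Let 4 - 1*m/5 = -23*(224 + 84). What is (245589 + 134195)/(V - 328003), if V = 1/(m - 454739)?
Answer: -79621525708/68765664949 ≈ -1.1579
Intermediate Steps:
m = 35440 (m = 20 - (-115)*(224 + 84) = 20 - (-115)*308 = 20 - 5*(-7084) = 20 + 35420 = 35440)
V = -1/419299 (V = 1/(35440 - 454739) = 1/(-419299) = -1/419299 ≈ -2.3849e-6)
(245589 + 134195)/(V - 328003) = (245589 + 134195)/(-1/419299 - 328003) = 379784/(-137531329898/419299) = 379784*(-419299/137531329898) = -79621525708/68765664949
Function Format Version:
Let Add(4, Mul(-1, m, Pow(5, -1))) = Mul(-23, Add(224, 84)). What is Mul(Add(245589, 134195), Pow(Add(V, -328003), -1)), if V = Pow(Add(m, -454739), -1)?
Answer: Rational(-79621525708, 68765664949) ≈ -1.1579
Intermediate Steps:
m = 35440 (m = Add(20, Mul(-5, Mul(-23, Add(224, 84)))) = Add(20, Mul(-5, Mul(-23, 308))) = Add(20, Mul(-5, -7084)) = Add(20, 35420) = 35440)
V = Rational(-1, 419299) (V = Pow(Add(35440, -454739), -1) = Pow(-419299, -1) = Rational(-1, 419299) ≈ -2.3849e-6)
Mul(Add(245589, 134195), Pow(Add(V, -328003), -1)) = Mul(Add(245589, 134195), Pow(Add(Rational(-1, 419299), -328003), -1)) = Mul(379784, Pow(Rational(-137531329898, 419299), -1)) = Mul(379784, Rational(-419299, 137531329898)) = Rational(-79621525708, 68765664949)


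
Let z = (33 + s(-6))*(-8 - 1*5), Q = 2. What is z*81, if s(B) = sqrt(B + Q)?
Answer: -34749 - 2106*I ≈ -34749.0 - 2106.0*I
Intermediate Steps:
s(B) = sqrt(2 + B) (s(B) = sqrt(B + 2) = sqrt(2 + B))
z = -429 - 26*I (z = (33 + sqrt(2 - 6))*(-8 - 1*5) = (33 + sqrt(-4))*(-8 - 5) = (33 + 2*I)*(-13) = -429 - 26*I ≈ -429.0 - 26.0*I)
z*81 = (-429 - 26*I)*81 = -34749 - 2106*I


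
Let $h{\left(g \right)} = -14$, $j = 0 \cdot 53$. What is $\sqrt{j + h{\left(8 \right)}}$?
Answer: $i \sqrt{14} \approx 3.7417 i$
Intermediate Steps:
$j = 0$
$\sqrt{j + h{\left(8 \right)}} = \sqrt{0 - 14} = \sqrt{-14} = i \sqrt{14}$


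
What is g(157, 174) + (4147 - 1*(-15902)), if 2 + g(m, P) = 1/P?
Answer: 3488179/174 ≈ 20047.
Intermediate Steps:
g(m, P) = -2 + 1/P
g(157, 174) + (4147 - 1*(-15902)) = (-2 + 1/174) + (4147 - 1*(-15902)) = (-2 + 1/174) + (4147 + 15902) = -347/174 + 20049 = 3488179/174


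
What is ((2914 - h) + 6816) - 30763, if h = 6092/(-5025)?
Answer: -105684733/5025 ≈ -21032.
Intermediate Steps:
h = -6092/5025 (h = 6092*(-1/5025) = -6092/5025 ≈ -1.2123)
((2914 - h) + 6816) - 30763 = ((2914 - 1*(-6092/5025)) + 6816) - 30763 = ((2914 + 6092/5025) + 6816) - 30763 = (14648942/5025 + 6816) - 30763 = 48899342/5025 - 30763 = -105684733/5025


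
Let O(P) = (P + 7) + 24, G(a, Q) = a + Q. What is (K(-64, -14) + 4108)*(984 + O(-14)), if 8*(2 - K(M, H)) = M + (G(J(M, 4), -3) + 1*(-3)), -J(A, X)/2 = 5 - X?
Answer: 4123119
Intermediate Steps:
J(A, X) = -10 + 2*X (J(A, X) = -2*(5 - X) = -10 + 2*X)
G(a, Q) = Q + a
K(M, H) = 3 - M/8 (K(M, H) = 2 - (M + ((-3 + (-10 + 2*4)) + 1*(-3)))/8 = 2 - (M + ((-3 + (-10 + 8)) - 3))/8 = 2 - (M + ((-3 - 2) - 3))/8 = 2 - (M + (-5 - 3))/8 = 2 - (M - 8)/8 = 2 - (-8 + M)/8 = 2 + (1 - M/8) = 3 - M/8)
O(P) = 31 + P (O(P) = (7 + P) + 24 = 31 + P)
(K(-64, -14) + 4108)*(984 + O(-14)) = ((3 - ⅛*(-64)) + 4108)*(984 + (31 - 14)) = ((3 + 8) + 4108)*(984 + 17) = (11 + 4108)*1001 = 4119*1001 = 4123119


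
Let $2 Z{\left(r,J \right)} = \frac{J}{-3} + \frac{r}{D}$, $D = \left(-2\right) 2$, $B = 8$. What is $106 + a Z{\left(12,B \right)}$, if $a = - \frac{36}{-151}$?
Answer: $\frac{15904}{151} \approx 105.32$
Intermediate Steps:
$D = -4$
$a = \frac{36}{151}$ ($a = \left(-36\right) \left(- \frac{1}{151}\right) = \frac{36}{151} \approx 0.23841$)
$Z{\left(r,J \right)} = - \frac{J}{6} - \frac{r}{8}$ ($Z{\left(r,J \right)} = \frac{\frac{J}{-3} + \frac{r}{-4}}{2} = \frac{J \left(- \frac{1}{3}\right) + r \left(- \frac{1}{4}\right)}{2} = \frac{- \frac{J}{3} - \frac{r}{4}}{2} = - \frac{J}{6} - \frac{r}{8}$)
$106 + a Z{\left(12,B \right)} = 106 + \frac{36 \left(\left(- \frac{1}{6}\right) 8 - \frac{3}{2}\right)}{151} = 106 + \frac{36 \left(- \frac{4}{3} - \frac{3}{2}\right)}{151} = 106 + \frac{36}{151} \left(- \frac{17}{6}\right) = 106 - \frac{102}{151} = \frac{15904}{151}$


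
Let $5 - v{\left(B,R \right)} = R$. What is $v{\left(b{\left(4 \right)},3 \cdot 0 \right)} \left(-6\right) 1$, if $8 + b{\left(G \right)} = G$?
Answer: $-30$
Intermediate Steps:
$b{\left(G \right)} = -8 + G$
$v{\left(B,R \right)} = 5 - R$
$v{\left(b{\left(4 \right)},3 \cdot 0 \right)} \left(-6\right) 1 = \left(5 - 3 \cdot 0\right) \left(-6\right) 1 = \left(5 - 0\right) \left(-6\right) 1 = \left(5 + 0\right) \left(-6\right) 1 = 5 \left(-6\right) 1 = \left(-30\right) 1 = -30$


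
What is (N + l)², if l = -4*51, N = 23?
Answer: 32761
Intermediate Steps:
l = -204
(N + l)² = (23 - 204)² = (-181)² = 32761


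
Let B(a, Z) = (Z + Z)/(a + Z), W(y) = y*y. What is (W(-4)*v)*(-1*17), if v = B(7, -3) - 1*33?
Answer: 9384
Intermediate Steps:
W(y) = y²
B(a, Z) = 2*Z/(Z + a) (B(a, Z) = (2*Z)/(Z + a) = 2*Z/(Z + a))
v = -69/2 (v = 2*(-3)/(-3 + 7) - 1*33 = 2*(-3)/4 - 33 = 2*(-3)*(¼) - 33 = -3/2 - 33 = -69/2 ≈ -34.500)
(W(-4)*v)*(-1*17) = ((-4)²*(-69/2))*(-1*17) = (16*(-69/2))*(-17) = -552*(-17) = 9384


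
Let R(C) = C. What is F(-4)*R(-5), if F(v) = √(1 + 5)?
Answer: -5*√6 ≈ -12.247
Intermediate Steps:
F(v) = √6
F(-4)*R(-5) = √6*(-5) = -5*√6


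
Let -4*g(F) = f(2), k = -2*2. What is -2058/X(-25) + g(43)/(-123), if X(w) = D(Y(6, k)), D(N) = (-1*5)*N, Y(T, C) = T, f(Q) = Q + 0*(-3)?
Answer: 84383/1230 ≈ 68.604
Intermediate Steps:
k = -4
f(Q) = Q (f(Q) = Q + 0 = Q)
g(F) = -½ (g(F) = -¼*2 = -½)
D(N) = -5*N
X(w) = -30 (X(w) = -5*6 = -30)
-2058/X(-25) + g(43)/(-123) = -2058/(-30) - ½/(-123) = -2058*(-1/30) - ½*(-1/123) = 343/5 + 1/246 = 84383/1230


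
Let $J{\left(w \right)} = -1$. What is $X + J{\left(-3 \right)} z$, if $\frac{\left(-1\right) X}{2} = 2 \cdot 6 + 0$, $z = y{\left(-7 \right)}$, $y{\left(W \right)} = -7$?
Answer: $-17$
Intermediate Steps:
$z = -7$
$X = -24$ ($X = - 2 \left(2 \cdot 6 + 0\right) = - 2 \left(12 + 0\right) = \left(-2\right) 12 = -24$)
$X + J{\left(-3 \right)} z = -24 - -7 = -24 + 7 = -17$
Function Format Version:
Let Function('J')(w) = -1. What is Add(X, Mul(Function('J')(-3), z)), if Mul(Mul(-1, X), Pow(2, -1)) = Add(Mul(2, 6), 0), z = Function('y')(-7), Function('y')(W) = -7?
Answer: -17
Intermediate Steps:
z = -7
X = -24 (X = Mul(-2, Add(Mul(2, 6), 0)) = Mul(-2, Add(12, 0)) = Mul(-2, 12) = -24)
Add(X, Mul(Function('J')(-3), z)) = Add(-24, Mul(-1, -7)) = Add(-24, 7) = -17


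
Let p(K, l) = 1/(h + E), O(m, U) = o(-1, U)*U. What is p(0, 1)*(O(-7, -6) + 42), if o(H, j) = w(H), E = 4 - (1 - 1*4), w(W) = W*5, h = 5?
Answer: 6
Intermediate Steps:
w(W) = 5*W
E = 7 (E = 4 - (1 - 4) = 4 - 1*(-3) = 4 + 3 = 7)
o(H, j) = 5*H
O(m, U) = -5*U (O(m, U) = (5*(-1))*U = -5*U)
p(K, l) = 1/12 (p(K, l) = 1/(5 + 7) = 1/12)
p(0, 1)*(O(-7, -6) + 42) = (-5*(-6) + 42)/12 = (30 + 42)/12 = (1/12)*72 = 6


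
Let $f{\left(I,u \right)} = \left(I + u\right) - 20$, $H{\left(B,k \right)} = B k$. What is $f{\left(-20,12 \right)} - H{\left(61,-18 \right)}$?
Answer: $1070$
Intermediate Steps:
$f{\left(I,u \right)} = -20 + I + u$
$f{\left(-20,12 \right)} - H{\left(61,-18 \right)} = \left(-20 - 20 + 12\right) - 61 \left(-18\right) = -28 - -1098 = -28 + 1098 = 1070$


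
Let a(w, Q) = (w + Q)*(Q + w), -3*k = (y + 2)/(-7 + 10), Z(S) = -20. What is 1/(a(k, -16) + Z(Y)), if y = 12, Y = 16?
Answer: 81/23344 ≈ 0.0034698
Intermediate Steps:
k = -14/9 (k = -(12 + 2)/(3*(-7 + 10)) = -14/(3*3) = -1/3*14/3 = -14/9 ≈ -1.5556)
a(w, Q) = (Q + w)**2 (a(w, Q) = (Q + w)*(Q + w) = (Q + w)**2)
1/(a(k, -16) + Z(Y)) = 1/((-16 - 14/9)**2 - 20) = 1/((-158/9)**2 - 20) = 1/(24964/81 - 20) = 1/(23344/81) = 81/23344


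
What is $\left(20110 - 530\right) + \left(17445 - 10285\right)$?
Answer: $26740$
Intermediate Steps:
$\left(20110 - 530\right) + \left(17445 - 10285\right) = 19580 + \left(17445 - 10285\right) = 19580 + 7160 = 26740$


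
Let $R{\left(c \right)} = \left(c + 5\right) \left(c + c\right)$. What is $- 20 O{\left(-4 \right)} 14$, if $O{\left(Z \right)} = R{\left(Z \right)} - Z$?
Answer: $1120$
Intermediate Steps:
$R{\left(c \right)} = 2 c \left(5 + c\right)$ ($R{\left(c \right)} = \left(5 + c\right) 2 c = 2 c \left(5 + c\right)$)
$O{\left(Z \right)} = - Z + 2 Z \left(5 + Z\right)$ ($O{\left(Z \right)} = 2 Z \left(5 + Z\right) - Z = - Z + 2 Z \left(5 + Z\right)$)
$- 20 O{\left(-4 \right)} 14 = - 20 \left(- 4 \left(9 + 2 \left(-4\right)\right)\right) 14 = - 20 \left(- 4 \left(9 - 8\right)\right) 14 = - 20 \left(\left(-4\right) 1\right) 14 = \left(-20\right) \left(-4\right) 14 = 80 \cdot 14 = 1120$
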